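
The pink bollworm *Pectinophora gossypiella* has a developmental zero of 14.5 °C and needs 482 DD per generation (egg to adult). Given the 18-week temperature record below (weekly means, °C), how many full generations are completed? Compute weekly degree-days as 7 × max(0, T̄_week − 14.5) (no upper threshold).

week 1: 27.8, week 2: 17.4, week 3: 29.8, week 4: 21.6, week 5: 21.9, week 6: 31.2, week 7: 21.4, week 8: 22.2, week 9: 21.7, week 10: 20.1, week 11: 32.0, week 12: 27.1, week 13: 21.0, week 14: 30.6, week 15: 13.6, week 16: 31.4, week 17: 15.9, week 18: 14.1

2 generations

Weekly DD (7 × max(0, T̄ − 14.5)): 93.1, 20.3, 107.1, 49.7, 51.8, 116.9, 48.3, 53.9, 50.4, 39.2, 122.5, 88.2, 45.5, 112.7, 0.0, 118.3, 9.8, 0.0.
Season total = 1127.7 DD.
Complete generations = ⌊1127.7 / 482⌋ = 2.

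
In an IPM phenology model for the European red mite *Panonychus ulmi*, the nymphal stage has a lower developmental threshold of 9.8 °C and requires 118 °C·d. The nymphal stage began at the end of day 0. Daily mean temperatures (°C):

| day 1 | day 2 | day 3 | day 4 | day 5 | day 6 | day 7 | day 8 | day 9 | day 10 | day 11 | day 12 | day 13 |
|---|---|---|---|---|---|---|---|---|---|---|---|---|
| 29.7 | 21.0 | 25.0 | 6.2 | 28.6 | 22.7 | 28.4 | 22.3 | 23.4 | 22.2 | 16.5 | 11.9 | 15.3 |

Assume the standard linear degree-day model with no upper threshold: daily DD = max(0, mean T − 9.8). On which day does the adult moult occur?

Daily DD above 9.8 °C: 19.9, 11.2, 15.2, 0.0, 18.8, 12.9, 18.6, 12.5, 13.6, 12.4, 6.7, 2.1, 5.5.
Cumulative: 19.9, 31.1, 46.3, 46.3, 65.1, 78.0, 96.6, 109.1, 122.7, 135.1, 141.8, 143.9, 149.4.
The total first reaches 118 DD on day 9.

day 9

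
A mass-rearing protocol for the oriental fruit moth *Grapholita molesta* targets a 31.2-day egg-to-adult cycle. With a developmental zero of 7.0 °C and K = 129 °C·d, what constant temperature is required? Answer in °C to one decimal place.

Required daily accumulation = 129 / 31.2 = 4.135 DD/day.
T = T_base + 4.135 = 7.0 + 4.135 = 11.135 ≈ 11.1 °C.

11.1 °C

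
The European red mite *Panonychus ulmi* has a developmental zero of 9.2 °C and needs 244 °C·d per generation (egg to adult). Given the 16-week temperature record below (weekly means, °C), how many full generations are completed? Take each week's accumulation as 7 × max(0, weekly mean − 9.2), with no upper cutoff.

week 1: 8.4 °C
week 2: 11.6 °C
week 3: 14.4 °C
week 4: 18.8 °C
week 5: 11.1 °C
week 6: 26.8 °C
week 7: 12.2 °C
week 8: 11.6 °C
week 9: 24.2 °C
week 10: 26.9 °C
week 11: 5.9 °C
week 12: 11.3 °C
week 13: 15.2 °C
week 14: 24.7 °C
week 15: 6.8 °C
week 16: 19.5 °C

Weekly DD (7 × max(0, T̄ − 9.2)): 0.0, 16.8, 36.4, 67.2, 13.3, 123.2, 21.0, 16.8, 105.0, 123.9, 0.0, 14.7, 42.0, 108.5, 0.0, 72.1.
Season total = 760.9 DD.
Complete generations = ⌊760.9 / 244⌋ = 3.

3 generations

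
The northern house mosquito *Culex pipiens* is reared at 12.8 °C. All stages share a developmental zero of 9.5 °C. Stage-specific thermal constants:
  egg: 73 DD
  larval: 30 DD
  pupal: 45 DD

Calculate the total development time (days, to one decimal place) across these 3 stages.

Daily accumulation at 12.8 °C = 12.8 − 9.5 = 3.3 DD/day.
Total K = 73 + 30 + 45 = 148 DD.
Total duration = 148 / 3.3 = 44.848 ≈ 44.8 days.

44.8 days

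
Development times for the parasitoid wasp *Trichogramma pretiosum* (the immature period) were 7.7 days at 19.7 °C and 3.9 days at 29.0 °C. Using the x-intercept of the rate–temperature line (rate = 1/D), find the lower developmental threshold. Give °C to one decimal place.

10.2 °C

Linear rate model ⇒ the product D·(T − T_b) is constant across temperatures.
7.7·(19.7 − T_b) = 3.9·(29.0 − T_b)
T_b = (7.7·19.7 − 3.9·29.0) / (7.7 − 3.9) = 38.59 / 3.8 = 10.155 °C ≈ 10.2 °C.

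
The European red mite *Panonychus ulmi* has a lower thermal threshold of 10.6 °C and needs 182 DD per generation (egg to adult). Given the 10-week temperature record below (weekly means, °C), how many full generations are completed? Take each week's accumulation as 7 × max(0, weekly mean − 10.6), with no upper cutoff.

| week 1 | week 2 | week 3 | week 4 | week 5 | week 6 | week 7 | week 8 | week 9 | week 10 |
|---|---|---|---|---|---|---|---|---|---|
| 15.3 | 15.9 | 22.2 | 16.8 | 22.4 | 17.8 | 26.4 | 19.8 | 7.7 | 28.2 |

3 generations

Weekly DD (7 × max(0, T̄ − 10.6)): 32.9, 37.1, 81.2, 43.4, 82.6, 50.4, 110.6, 64.4, 0.0, 123.2.
Season total = 625.8 DD.
Complete generations = ⌊625.8 / 182⌋ = 3.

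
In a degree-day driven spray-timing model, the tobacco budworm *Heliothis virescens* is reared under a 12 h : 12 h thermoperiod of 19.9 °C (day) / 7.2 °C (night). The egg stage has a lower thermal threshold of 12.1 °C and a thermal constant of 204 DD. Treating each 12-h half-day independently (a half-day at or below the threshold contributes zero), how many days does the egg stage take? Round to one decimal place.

Day half: max(0, 19.9 − 12.1) × 0.5 = 7.8 × 0.5 = 3.90 DD.
Night half: max(0, 7.2 − 12.1) × 0.5 = 0.0 × 0.5 = 0.00 DD.
Per 24 h: 3.90 DD/day.
Duration = 204 / 3.90 = 52.308 ≈ 52.3 days.

52.3 days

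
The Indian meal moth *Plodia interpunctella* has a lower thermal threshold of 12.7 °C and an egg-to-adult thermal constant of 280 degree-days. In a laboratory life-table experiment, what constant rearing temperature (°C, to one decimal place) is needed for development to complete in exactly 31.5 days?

21.6 °C

Required daily accumulation = 280 / 31.5 = 8.889 DD/day.
T = T_base + 8.889 = 12.7 + 8.889 = 21.589 ≈ 21.6 °C.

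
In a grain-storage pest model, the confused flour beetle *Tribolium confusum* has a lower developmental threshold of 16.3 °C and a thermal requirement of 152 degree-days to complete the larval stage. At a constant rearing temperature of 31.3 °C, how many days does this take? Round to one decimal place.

10.1 days

Daily accumulation = 31.3 − 16.3 = 15.0 DD/day.
Duration = 152 / 15.0 = 10.133 ≈ 10.1 days.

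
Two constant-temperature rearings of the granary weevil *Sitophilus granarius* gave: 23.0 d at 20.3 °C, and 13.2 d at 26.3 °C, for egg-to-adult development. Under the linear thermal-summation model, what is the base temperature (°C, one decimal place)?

Linear rate model ⇒ the product D·(T − T_b) is constant across temperatures.
23.0·(20.3 − T_b) = 13.2·(26.3 − T_b)
T_b = (23.0·20.3 − 13.2·26.3) / (23.0 − 13.2) = 119.74 / 9.8 = 12.218 °C ≈ 12.2 °C.

12.2 °C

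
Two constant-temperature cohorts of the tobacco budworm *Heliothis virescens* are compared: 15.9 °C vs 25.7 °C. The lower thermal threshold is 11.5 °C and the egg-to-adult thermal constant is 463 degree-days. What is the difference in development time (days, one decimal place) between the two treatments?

At 15.9 °C: 463 / (15.9 − 11.5) = 463 / 4.4 = 105.227 d.
At 25.7 °C: 463 / (25.7 − 11.5) = 463 / 14.2 = 32.606 d.
Difference = |105.227 − 32.606| = 72.622 ≈ 72.6 days.

72.6 days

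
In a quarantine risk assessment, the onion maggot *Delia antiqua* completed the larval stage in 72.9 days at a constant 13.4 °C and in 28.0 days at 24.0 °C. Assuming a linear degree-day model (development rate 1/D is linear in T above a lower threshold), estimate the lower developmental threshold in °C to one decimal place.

Equal thermal constants: D₁(T₁ − T_b) = D₂(T₂ − T_b).
72.9·(13.4 − T_b) = 28.0·(24.0 − T_b)
T_b = (72.9·13.4 − 28.0·24.0) / (72.9 − 28.0) = 304.86 / 44.9 = 6.790 °C ≈ 6.8 °C.

6.8 °C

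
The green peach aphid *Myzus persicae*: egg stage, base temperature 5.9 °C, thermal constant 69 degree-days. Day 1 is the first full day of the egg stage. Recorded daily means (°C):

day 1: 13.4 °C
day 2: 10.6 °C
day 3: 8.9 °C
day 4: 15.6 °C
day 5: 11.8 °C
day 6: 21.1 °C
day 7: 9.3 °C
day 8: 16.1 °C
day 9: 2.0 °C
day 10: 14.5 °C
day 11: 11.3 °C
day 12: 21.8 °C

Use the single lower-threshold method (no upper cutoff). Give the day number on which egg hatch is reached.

day 11

Daily DD above 5.9 °C: 7.5, 4.7, 3.0, 9.7, 5.9, 15.2, 3.4, 10.2, 0.0, 8.6, 5.4, 15.9.
Cumulative: 7.5, 12.2, 15.2, 24.9, 30.8, 46.0, 49.4, 59.6, 59.6, 68.2, 73.6, 89.5.
The total first reaches 69 DD on day 11.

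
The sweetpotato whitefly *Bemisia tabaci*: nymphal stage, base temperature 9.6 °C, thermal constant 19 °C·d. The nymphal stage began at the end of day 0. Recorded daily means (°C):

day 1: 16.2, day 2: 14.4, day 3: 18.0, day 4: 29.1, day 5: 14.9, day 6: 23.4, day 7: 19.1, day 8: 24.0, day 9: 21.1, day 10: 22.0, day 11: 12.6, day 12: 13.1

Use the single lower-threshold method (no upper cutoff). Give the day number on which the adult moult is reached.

Daily DD above 9.6 °C: 6.6, 4.8, 8.4, 19.5, 5.3, 13.8, 9.5, 14.4, 11.5, 12.4, 3.0, 3.5.
Cumulative: 6.6, 11.4, 19.8, 39.3, 44.6, 58.4, 67.9, 82.3, 93.8, 106.2, 109.2, 112.7.
The total first reaches 19 DD on day 3.

day 3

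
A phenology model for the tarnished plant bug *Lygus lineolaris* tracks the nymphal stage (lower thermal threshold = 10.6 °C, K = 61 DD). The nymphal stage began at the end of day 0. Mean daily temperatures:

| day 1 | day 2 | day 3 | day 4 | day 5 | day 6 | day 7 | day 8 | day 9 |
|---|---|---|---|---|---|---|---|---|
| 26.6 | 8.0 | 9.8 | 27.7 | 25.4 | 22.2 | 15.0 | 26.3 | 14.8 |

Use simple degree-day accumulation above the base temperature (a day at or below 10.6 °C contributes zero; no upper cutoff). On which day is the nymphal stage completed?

day 7

Daily DD above 10.6 °C: 16.0, 0.0, 0.0, 17.1, 14.8, 11.6, 4.4, 15.7, 4.2.
Cumulative: 16.0, 16.0, 16.0, 33.1, 47.9, 59.5, 63.9, 79.6, 83.8.
The total first reaches 61 DD on day 7.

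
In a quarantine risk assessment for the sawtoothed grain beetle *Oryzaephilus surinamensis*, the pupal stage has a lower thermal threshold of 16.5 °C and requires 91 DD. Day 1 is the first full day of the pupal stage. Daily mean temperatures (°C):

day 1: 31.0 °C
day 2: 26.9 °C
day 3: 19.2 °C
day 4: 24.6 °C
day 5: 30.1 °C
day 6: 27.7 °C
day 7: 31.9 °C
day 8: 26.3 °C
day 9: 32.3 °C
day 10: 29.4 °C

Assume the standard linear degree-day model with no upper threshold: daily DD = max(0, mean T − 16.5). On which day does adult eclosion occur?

day 9

Daily DD above 16.5 °C: 14.5, 10.4, 2.7, 8.1, 13.6, 11.2, 15.4, 9.8, 15.8, 12.9.
Cumulative: 14.5, 24.9, 27.6, 35.7, 49.3, 60.5, 75.9, 85.7, 101.5, 114.4.
The total first reaches 91 DD on day 9.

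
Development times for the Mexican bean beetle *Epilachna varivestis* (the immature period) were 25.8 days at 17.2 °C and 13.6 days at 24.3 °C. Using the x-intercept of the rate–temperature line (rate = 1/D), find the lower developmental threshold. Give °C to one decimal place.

Under the model K = D·(T − T_b), so D₁·(T₁ − T_b) = D₂·(T₂ − T_b).
25.8·(17.2 − T_b) = 13.6·(24.3 − T_b)
T_b = (25.8·17.2 − 13.6·24.3) / (25.8 − 13.6) = 113.28 / 12.2 = 9.285 °C ≈ 9.3 °C.

9.3 °C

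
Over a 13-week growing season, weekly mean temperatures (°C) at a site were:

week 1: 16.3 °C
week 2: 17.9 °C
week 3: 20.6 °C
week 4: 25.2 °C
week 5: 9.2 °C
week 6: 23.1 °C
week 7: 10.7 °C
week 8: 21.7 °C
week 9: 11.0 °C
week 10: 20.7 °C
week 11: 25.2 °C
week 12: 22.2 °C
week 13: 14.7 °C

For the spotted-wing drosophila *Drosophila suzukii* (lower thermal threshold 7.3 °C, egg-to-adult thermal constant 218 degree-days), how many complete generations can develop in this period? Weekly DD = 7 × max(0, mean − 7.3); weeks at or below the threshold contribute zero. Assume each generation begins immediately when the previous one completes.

4 generations

Weekly DD (7 × max(0, T̄ − 7.3)): 63.0, 74.2, 93.1, 125.3, 13.3, 110.6, 23.8, 100.8, 25.9, 93.8, 125.3, 104.3, 51.8.
Season total = 1005.2 DD.
Complete generations = ⌊1005.2 / 218⌋ = 4.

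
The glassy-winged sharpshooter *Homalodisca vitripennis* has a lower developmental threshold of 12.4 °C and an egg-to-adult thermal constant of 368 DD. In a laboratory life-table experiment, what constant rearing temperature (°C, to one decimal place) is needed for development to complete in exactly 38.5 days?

Required daily accumulation = 368 / 38.5 = 9.558 DD/day.
T = T_base + 9.558 = 12.4 + 9.558 = 21.958 ≈ 22.0 °C.

22.0 °C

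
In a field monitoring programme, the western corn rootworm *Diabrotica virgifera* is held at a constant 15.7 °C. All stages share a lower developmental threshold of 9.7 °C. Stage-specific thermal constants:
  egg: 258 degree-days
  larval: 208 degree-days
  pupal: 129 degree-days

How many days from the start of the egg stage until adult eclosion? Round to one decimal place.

99.2 days

Daily accumulation at 15.7 °C = 15.7 − 9.7 = 6.0 DD/day.
Total K = 258 + 208 + 129 = 595 DD.
Total duration = 595 / 6.0 = 99.167 ≈ 99.2 days.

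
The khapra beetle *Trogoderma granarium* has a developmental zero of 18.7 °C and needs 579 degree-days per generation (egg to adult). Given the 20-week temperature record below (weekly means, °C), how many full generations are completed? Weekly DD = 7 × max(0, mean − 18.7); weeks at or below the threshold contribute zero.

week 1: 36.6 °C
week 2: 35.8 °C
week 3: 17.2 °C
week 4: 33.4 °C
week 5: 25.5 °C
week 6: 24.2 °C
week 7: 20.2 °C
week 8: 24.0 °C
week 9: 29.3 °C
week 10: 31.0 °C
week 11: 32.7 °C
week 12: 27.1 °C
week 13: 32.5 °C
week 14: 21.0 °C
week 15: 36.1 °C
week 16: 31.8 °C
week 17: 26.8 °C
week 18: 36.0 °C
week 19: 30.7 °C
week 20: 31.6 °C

2 generations

Weekly DD (7 × max(0, T̄ − 18.7)): 125.3, 119.7, 0.0, 102.9, 47.6, 38.5, 10.5, 37.1, 74.2, 86.1, 98.0, 58.8, 96.6, 16.1, 121.8, 91.7, 56.7, 121.1, 84.0, 90.3.
Season total = 1477.0 DD.
Complete generations = ⌊1477.0 / 579⌋ = 2.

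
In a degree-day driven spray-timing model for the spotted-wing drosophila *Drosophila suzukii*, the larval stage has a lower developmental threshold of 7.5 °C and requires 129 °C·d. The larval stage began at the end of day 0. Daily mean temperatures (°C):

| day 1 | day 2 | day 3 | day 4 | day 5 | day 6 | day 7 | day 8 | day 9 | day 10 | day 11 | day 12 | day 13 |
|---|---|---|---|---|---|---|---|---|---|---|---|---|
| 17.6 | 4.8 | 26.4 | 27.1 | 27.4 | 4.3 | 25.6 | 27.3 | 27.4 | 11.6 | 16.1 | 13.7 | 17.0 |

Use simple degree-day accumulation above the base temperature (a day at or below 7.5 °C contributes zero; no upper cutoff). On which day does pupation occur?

Daily DD above 7.5 °C: 10.1, 0.0, 18.9, 19.6, 19.9, 0.0, 18.1, 19.8, 19.9, 4.1, 8.6, 6.2, 9.5.
Cumulative: 10.1, 10.1, 29.0, 48.6, 68.5, 68.5, 86.6, 106.4, 126.3, 130.4, 139.0, 145.2, 154.7.
The total first reaches 129 DD on day 10.

day 10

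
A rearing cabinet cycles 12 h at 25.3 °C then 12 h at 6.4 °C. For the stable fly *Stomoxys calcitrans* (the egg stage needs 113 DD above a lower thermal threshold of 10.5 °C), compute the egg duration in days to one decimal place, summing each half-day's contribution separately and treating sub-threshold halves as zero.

Day half: max(0, 25.3 − 10.5) × 0.5 = 14.8 × 0.5 = 7.40 DD.
Night half: max(0, 6.4 − 10.5) × 0.5 = 0.0 × 0.5 = 0.00 DD.
Per 24 h: 7.40 DD/day.
Duration = 113 / 7.40 = 15.270 ≈ 15.3 days.

15.3 days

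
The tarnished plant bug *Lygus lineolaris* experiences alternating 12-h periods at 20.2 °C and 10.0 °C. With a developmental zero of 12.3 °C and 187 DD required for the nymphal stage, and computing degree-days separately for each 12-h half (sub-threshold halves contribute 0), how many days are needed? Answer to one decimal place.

Day half: max(0, 20.2 − 12.3) × 0.5 = 7.9 × 0.5 = 3.95 DD.
Night half: max(0, 10.0 − 12.3) × 0.5 = 0.0 × 0.5 = 0.00 DD.
Per 24 h: 3.95 DD/day.
Duration = 187 / 3.95 = 47.342 ≈ 47.3 days.

47.3 days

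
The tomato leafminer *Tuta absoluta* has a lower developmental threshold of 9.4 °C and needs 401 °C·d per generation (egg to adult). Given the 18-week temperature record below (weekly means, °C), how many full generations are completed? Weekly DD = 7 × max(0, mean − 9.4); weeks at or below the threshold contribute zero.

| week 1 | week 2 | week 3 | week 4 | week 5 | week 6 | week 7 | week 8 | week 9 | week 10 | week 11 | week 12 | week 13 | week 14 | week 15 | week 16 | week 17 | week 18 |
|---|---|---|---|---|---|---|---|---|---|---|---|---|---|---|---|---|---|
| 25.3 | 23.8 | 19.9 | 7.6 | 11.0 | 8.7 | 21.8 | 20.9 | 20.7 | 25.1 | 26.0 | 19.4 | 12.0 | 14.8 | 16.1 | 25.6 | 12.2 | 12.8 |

2 generations

Weekly DD (7 × max(0, T̄ − 9.4)): 111.3, 100.8, 73.5, 0.0, 11.2, 0.0, 86.8, 80.5, 79.1, 109.9, 116.2, 70.0, 18.2, 37.8, 46.9, 113.4, 19.6, 23.8.
Season total = 1099.0 DD.
Complete generations = ⌊1099.0 / 401⌋ = 2.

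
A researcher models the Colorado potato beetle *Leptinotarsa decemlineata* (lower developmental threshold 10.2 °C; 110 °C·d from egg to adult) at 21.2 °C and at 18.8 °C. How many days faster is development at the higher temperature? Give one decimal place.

2.8 days

At 21.2 °C: 110 / (21.2 − 10.2) = 110 / 11.0 = 10.000 d.
At 18.8 °C: 110 / (18.8 − 10.2) = 110 / 8.6 = 12.791 d.
Difference = |10.000 − 12.791| = 2.791 ≈ 2.8 days.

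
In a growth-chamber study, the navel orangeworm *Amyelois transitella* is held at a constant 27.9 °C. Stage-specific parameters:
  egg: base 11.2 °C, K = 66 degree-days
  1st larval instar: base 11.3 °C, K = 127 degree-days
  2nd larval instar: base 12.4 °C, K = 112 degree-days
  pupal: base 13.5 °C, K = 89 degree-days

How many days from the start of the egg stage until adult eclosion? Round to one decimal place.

egg: 66 / (27.9 − 11.2) = 66 / 16.7 = 3.952 d.
1st larval instar: 127 / (27.9 − 11.3) = 127 / 16.6 = 7.651 d.
2nd larval instar: 112 / (27.9 − 12.4) = 112 / 15.5 = 7.226 d.
pupal: 89 / (27.9 − 13.5) = 89 / 14.4 = 6.181 d.
Sum = 25.009 ≈ 25.0 days.

25.0 days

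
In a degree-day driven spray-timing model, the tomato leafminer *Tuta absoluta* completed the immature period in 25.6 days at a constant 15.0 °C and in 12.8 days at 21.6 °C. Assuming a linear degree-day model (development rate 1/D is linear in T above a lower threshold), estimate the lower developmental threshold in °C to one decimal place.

Linear rate model ⇒ the product D·(T − T_b) is constant across temperatures.
25.6·(15.0 − T_b) = 12.8·(21.6 − T_b)
T_b = (25.6·15.0 − 12.8·21.6) / (25.6 − 12.8) = 107.52 / 12.8 = 8.400 °C ≈ 8.4 °C.

8.4 °C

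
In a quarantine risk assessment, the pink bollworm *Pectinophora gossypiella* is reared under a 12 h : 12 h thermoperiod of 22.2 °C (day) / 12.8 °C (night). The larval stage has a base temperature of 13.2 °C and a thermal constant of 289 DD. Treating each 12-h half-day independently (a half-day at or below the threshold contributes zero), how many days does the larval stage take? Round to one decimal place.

Day half: max(0, 22.2 − 13.2) × 0.5 = 9.0 × 0.5 = 4.50 DD.
Night half: max(0, 12.8 − 13.2) × 0.5 = 0.0 × 0.5 = 0.00 DD.
Per 24 h: 4.50 DD/day.
Duration = 289 / 4.50 = 64.222 ≈ 64.2 days.

64.2 days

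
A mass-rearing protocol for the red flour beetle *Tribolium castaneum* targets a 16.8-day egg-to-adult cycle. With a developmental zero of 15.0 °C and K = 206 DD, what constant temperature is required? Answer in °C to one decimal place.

Required daily accumulation = 206 / 16.8 = 12.262 DD/day.
T = T_base + 12.262 = 15.0 + 12.262 = 27.262 ≈ 27.3 °C.

27.3 °C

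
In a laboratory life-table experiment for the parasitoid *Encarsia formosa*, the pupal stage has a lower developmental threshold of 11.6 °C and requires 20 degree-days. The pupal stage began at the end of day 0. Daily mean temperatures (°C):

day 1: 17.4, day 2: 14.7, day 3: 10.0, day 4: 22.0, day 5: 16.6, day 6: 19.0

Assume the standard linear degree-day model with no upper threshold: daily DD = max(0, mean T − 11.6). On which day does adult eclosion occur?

Daily DD above 11.6 °C: 5.8, 3.1, 0.0, 10.4, 5.0, 7.4.
Cumulative: 5.8, 8.9, 8.9, 19.3, 24.3, 31.7.
The total first reaches 20 DD on day 5.

day 5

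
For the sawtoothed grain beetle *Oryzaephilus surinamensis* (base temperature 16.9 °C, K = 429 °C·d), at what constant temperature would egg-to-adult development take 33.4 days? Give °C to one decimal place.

29.7 °C

Required daily accumulation = 429 / 33.4 = 12.844 DD/day.
T = T_base + 12.844 = 16.9 + 12.844 = 29.744 ≈ 29.7 °C.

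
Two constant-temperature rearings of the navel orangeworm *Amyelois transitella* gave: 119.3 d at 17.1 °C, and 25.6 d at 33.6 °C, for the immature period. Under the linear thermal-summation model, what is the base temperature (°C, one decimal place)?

Linear rate model ⇒ the product D·(T − T_b) is constant across temperatures.
119.3·(17.1 − T_b) = 25.6·(33.6 − T_b)
T_b = (119.3·17.1 − 25.6·33.6) / (119.3 − 25.6) = 1179.87 / 93.7 = 12.592 °C ≈ 12.6 °C.

12.6 °C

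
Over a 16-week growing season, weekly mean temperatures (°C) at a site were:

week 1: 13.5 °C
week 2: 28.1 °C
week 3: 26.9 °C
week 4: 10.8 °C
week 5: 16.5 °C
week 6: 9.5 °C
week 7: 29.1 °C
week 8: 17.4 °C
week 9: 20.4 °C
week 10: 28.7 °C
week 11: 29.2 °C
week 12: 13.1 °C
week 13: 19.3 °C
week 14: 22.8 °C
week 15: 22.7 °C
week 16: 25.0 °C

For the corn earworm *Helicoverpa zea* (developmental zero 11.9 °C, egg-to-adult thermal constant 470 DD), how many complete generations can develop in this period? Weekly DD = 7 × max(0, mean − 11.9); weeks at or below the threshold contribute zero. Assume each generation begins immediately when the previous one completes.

Weekly DD (7 × max(0, T̄ − 11.9)): 11.2, 113.4, 105.0, 0.0, 32.2, 0.0, 120.4, 38.5, 59.5, 117.6, 121.1, 8.4, 51.8, 76.3, 75.6, 91.7.
Season total = 1022.7 DD.
Complete generations = ⌊1022.7 / 470⌋ = 2.

2 generations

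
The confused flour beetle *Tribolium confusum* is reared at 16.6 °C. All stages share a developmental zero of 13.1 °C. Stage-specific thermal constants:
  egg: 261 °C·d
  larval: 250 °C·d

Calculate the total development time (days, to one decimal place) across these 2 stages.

Daily accumulation at 16.6 °C = 16.6 − 13.1 = 3.5 DD/day.
Total K = 261 + 250 = 511 DD.
Total duration = 511 / 3.5 = 146.000 ≈ 146.0 days.

146.0 days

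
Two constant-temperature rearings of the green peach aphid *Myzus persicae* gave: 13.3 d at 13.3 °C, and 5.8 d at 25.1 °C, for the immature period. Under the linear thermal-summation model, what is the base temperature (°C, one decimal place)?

Linear rate model ⇒ the product D·(T − T_b) is constant across temperatures.
13.3·(13.3 − T_b) = 5.8·(25.1 − T_b)
T_b = (13.3·13.3 − 5.8·25.1) / (13.3 − 5.8) = 31.31 / 7.5 = 4.175 °C ≈ 4.2 °C.

4.2 °C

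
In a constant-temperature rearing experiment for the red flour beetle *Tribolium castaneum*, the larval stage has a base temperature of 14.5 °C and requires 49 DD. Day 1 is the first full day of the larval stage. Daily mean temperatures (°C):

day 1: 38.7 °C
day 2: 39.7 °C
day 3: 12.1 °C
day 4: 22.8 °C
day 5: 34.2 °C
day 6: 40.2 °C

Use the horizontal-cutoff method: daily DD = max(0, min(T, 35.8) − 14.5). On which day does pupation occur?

Daily DD above 14.5 °C (capped at 21.3): 21.3, 21.3, 0.0, 8.3, 19.7, 21.3.
Cumulative: 21.3, 42.6, 42.6, 50.9, 70.6, 91.9.
The total first reaches 49 DD on day 4.

day 4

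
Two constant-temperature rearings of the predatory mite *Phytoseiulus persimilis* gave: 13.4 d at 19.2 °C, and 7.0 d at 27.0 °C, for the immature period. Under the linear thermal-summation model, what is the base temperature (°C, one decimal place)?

Equal thermal constants: D₁(T₁ − T_b) = D₂(T₂ − T_b).
13.4·(19.2 − T_b) = 7.0·(27.0 − T_b)
T_b = (13.4·19.2 − 7.0·27.0) / (13.4 − 7.0) = 68.28 / 6.4 = 10.669 °C ≈ 10.7 °C.

10.7 °C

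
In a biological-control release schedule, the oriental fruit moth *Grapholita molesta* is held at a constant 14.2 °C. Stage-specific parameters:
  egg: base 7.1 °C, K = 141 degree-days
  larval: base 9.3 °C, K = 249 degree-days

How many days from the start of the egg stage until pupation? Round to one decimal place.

egg: 141 / (14.2 − 7.1) = 141 / 7.1 = 19.859 d.
larval: 249 / (14.2 − 9.3) = 249 / 4.9 = 50.816 d.
Sum = 70.675 ≈ 70.7 days.

70.7 days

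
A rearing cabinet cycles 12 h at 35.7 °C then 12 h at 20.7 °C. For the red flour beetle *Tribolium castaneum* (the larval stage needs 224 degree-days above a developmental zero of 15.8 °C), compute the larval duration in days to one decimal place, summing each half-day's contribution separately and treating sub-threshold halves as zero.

Day half: max(0, 35.7 − 15.8) × 0.5 = 19.9 × 0.5 = 9.95 DD.
Night half: max(0, 20.7 − 15.8) × 0.5 = 4.9 × 0.5 = 2.45 DD.
Per 24 h: 12.40 DD/day.
Duration = 224 / 12.40 = 18.065 ≈ 18.1 days.

18.1 days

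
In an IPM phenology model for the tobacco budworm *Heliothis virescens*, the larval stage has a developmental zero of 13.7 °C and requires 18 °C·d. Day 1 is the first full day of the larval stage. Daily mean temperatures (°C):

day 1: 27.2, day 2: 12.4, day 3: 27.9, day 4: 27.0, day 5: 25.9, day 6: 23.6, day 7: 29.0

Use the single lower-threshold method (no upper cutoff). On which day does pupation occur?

Daily DD above 13.7 °C: 13.5, 0.0, 14.2, 13.3, 12.2, 9.9, 15.3.
Cumulative: 13.5, 13.5, 27.7, 41.0, 53.2, 63.1, 78.4.
The total first reaches 18 DD on day 3.

day 3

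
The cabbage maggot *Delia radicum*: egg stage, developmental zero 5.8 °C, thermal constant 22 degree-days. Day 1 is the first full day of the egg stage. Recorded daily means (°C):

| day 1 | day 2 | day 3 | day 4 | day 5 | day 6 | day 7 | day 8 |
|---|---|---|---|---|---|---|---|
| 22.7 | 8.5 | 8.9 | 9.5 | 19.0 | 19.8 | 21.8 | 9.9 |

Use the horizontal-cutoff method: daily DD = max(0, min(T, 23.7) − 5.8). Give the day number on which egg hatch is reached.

Daily DD above 5.8 °C (capped at 17.9): 16.9, 2.7, 3.1, 3.7, 13.2, 14.0, 16.0, 4.1.
Cumulative: 16.9, 19.6, 22.7, 26.4, 39.6, 53.6, 69.6, 73.7.
The total first reaches 22 DD on day 3.

day 3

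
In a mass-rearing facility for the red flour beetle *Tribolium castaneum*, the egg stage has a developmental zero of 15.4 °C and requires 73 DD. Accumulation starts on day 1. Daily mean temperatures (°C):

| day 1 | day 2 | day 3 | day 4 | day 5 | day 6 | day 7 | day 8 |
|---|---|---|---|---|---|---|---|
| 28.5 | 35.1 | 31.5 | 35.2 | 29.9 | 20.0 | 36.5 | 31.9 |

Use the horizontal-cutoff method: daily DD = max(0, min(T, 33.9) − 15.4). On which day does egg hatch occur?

day 5

Daily DD above 15.4 °C (capped at 18.5): 13.1, 18.5, 16.1, 18.5, 14.5, 4.6, 18.5, 16.5.
Cumulative: 13.1, 31.6, 47.7, 66.2, 80.7, 85.3, 103.8, 120.3.
The total first reaches 73 DD on day 5.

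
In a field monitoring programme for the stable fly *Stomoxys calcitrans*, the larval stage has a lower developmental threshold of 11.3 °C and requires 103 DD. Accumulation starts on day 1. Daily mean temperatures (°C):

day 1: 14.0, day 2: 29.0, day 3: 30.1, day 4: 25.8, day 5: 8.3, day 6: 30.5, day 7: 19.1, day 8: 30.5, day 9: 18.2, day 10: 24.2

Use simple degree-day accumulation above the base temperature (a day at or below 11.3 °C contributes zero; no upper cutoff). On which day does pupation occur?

Daily DD above 11.3 °C: 2.7, 17.7, 18.8, 14.5, 0.0, 19.2, 7.8, 19.2, 6.9, 12.9.
Cumulative: 2.7, 20.4, 39.2, 53.7, 53.7, 72.9, 80.7, 99.9, 106.8, 119.7.
The total first reaches 103 DD on day 9.

day 9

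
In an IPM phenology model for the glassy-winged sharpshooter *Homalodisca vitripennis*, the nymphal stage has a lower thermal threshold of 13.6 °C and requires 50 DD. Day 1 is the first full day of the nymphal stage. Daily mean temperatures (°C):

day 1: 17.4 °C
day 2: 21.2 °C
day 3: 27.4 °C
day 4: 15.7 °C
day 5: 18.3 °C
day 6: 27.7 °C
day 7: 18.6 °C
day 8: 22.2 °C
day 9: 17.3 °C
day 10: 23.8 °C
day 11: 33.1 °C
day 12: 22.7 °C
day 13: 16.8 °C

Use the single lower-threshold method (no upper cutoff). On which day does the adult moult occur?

day 7

Daily DD above 13.6 °C: 3.8, 7.6, 13.8, 2.1, 4.7, 14.1, 5.0, 8.6, 3.7, 10.2, 19.5, 9.1, 3.2.
Cumulative: 3.8, 11.4, 25.2, 27.3, 32.0, 46.1, 51.1, 59.7, 63.4, 73.6, 93.1, 102.2, 105.4.
The total first reaches 50 DD on day 7.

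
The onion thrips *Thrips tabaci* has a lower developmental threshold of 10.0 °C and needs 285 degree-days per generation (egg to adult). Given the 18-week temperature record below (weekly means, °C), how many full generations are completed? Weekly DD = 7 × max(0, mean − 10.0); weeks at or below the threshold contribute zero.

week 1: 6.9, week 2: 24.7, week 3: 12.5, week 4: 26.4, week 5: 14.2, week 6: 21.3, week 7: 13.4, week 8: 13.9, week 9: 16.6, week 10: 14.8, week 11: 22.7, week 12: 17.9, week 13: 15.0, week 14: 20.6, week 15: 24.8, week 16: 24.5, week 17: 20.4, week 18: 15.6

3 generations

Weekly DD (7 × max(0, T̄ − 10.0)): 0.0, 102.9, 17.5, 114.8, 29.4, 79.1, 23.8, 27.3, 46.2, 33.6, 88.9, 55.3, 35.0, 74.2, 103.6, 101.5, 72.8, 39.2.
Season total = 1045.1 DD.
Complete generations = ⌊1045.1 / 285⌋ = 3.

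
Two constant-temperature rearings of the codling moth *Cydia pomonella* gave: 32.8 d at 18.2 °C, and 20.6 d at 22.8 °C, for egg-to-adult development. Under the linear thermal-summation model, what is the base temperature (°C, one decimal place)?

10.4 °C

Equal thermal constants: D₁(T₁ − T_b) = D₂(T₂ − T_b).
32.8·(18.2 − T_b) = 20.6·(22.8 − T_b)
T_b = (32.8·18.2 − 20.6·22.8) / (32.8 − 20.6) = 127.28 / 12.2 = 10.433 °C ≈ 10.4 °C.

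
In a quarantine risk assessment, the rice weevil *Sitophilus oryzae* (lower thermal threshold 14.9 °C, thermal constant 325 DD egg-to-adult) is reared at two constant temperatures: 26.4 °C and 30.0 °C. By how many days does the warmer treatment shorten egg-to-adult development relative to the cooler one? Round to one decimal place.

6.7 days

At 26.4 °C: 325 / (26.4 − 14.9) = 325 / 11.5 = 28.261 d.
At 30.0 °C: 325 / (30.0 − 14.9) = 325 / 15.1 = 21.523 d.
Difference = |28.261 − 21.523| = 6.738 ≈ 6.7 days.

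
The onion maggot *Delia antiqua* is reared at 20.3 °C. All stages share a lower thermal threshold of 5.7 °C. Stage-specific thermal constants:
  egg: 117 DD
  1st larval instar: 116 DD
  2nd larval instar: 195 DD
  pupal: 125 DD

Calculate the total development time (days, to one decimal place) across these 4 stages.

37.9 days

Daily accumulation at 20.3 °C = 20.3 − 5.7 = 14.6 DD/day.
Total K = 117 + 116 + 195 + 125 = 553 DD.
Total duration = 553 / 14.6 = 37.877 ≈ 37.9 days.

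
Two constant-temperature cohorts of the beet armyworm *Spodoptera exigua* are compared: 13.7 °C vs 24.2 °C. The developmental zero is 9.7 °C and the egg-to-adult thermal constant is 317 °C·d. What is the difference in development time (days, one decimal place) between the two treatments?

57.4 days

At 13.7 °C: 317 / (13.7 − 9.7) = 317 / 4.0 = 79.250 d.
At 24.2 °C: 317 / (24.2 − 9.7) = 317 / 14.5 = 21.862 d.
Difference = |79.250 − 21.862| = 57.388 ≈ 57.4 days.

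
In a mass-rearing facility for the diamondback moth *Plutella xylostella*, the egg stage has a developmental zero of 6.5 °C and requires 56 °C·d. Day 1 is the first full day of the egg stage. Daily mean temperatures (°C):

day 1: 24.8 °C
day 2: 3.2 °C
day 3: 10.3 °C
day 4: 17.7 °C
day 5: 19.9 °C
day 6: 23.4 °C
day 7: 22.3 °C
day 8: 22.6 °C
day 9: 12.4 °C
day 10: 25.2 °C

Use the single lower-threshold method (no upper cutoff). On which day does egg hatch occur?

Daily DD above 6.5 °C: 18.3, 0.0, 3.8, 11.2, 13.4, 16.9, 15.8, 16.1, 5.9, 18.7.
Cumulative: 18.3, 18.3, 22.1, 33.3, 46.7, 63.6, 79.4, 95.5, 101.4, 120.1.
The total first reaches 56 DD on day 6.

day 6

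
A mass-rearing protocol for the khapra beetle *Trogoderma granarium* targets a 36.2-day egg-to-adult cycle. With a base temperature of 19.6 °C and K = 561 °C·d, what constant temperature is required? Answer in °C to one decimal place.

35.1 °C

Required daily accumulation = 561 / 36.2 = 15.497 DD/day.
T = T_base + 15.497 = 19.6 + 15.497 = 35.097 ≈ 35.1 °C.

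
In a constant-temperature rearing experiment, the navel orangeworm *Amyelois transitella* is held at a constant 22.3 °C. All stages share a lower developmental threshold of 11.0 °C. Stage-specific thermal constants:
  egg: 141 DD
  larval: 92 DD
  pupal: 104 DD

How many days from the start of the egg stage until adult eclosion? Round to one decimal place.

Daily accumulation at 22.3 °C = 22.3 − 11.0 = 11.3 DD/day.
Total K = 141 + 92 + 104 = 337 DD.
Total duration = 337 / 11.3 = 29.823 ≈ 29.8 days.

29.8 days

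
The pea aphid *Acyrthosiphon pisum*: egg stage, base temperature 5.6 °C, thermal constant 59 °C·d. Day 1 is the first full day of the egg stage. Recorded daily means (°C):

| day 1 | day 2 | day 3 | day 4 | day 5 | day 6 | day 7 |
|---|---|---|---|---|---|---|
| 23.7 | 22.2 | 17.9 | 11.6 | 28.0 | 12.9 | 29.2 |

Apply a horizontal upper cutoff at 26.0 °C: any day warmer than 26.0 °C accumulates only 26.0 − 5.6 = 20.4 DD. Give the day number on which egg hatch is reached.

day 5

Daily DD above 5.6 °C (capped at 20.4): 18.1, 16.6, 12.3, 6.0, 20.4, 7.3, 20.4.
Cumulative: 18.1, 34.7, 47.0, 53.0, 73.4, 80.7, 101.1.
The total first reaches 59 DD on day 5.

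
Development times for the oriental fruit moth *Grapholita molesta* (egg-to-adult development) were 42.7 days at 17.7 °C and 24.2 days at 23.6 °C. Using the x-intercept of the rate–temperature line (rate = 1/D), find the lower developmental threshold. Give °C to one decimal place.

10.0 °C

Equal thermal constants: D₁(T₁ − T_b) = D₂(T₂ − T_b).
42.7·(17.7 − T_b) = 24.2·(23.6 − T_b)
T_b = (42.7·17.7 − 24.2·23.6) / (42.7 − 24.2) = 184.67 / 18.5 = 9.982 °C ≈ 10.0 °C.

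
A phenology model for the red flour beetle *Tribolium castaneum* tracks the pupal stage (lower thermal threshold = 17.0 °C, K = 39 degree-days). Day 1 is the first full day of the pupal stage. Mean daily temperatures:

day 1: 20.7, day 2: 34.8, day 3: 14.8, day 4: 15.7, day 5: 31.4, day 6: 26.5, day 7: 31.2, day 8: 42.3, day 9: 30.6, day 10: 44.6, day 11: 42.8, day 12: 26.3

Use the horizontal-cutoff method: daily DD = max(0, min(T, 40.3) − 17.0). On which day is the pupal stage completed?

Daily DD above 17.0 °C (capped at 23.3): 3.7, 17.8, 0.0, 0.0, 14.4, 9.5, 14.2, 23.3, 13.6, 23.3, 23.3, 9.3.
Cumulative: 3.7, 21.5, 21.5, 21.5, 35.9, 45.4, 59.6, 82.9, 96.5, 119.8, 143.1, 152.4.
The total first reaches 39 DD on day 6.

day 6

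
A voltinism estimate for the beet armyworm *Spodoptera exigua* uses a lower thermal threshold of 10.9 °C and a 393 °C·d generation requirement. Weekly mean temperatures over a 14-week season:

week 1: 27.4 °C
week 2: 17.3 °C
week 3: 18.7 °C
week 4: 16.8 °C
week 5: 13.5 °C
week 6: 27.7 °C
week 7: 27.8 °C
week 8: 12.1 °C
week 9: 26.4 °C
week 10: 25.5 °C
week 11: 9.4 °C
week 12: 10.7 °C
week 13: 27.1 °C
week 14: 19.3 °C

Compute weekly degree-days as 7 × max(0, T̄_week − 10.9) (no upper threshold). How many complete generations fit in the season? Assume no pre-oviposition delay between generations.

Weekly DD (7 × max(0, T̄ − 10.9)): 115.5, 44.8, 54.6, 41.3, 18.2, 117.6, 118.3, 8.4, 108.5, 102.2, 0.0, 0.0, 113.4, 58.8.
Season total = 901.6 DD.
Complete generations = ⌊901.6 / 393⌋ = 2.

2 generations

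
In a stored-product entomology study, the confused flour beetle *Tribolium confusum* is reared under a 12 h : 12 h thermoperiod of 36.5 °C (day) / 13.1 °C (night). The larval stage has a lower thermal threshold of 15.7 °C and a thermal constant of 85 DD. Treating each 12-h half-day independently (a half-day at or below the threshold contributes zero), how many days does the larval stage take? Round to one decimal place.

Day half: max(0, 36.5 − 15.7) × 0.5 = 20.8 × 0.5 = 10.40 DD.
Night half: max(0, 13.1 − 15.7) × 0.5 = 0.0 × 0.5 = 0.00 DD.
Per 24 h: 10.40 DD/day.
Duration = 85 / 10.40 = 8.173 ≈ 8.2 days.

8.2 days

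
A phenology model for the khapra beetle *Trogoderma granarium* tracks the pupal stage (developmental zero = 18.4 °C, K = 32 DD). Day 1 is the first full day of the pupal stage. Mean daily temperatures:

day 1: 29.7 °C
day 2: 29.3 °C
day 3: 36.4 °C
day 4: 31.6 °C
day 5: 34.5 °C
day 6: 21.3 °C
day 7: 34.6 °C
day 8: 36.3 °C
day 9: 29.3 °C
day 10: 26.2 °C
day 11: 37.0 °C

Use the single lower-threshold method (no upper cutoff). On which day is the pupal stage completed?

day 3

Daily DD above 18.4 °C: 11.3, 10.9, 18.0, 13.2, 16.1, 2.9, 16.2, 17.9, 10.9, 7.8, 18.6.
Cumulative: 11.3, 22.2, 40.2, 53.4, 69.5, 72.4, 88.6, 106.5, 117.4, 125.2, 143.8.
The total first reaches 32 DD on day 3.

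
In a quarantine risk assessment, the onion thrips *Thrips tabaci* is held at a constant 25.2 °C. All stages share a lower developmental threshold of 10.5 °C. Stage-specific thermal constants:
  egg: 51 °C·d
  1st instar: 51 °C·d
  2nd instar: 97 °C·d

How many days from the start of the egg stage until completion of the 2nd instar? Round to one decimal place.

Daily accumulation at 25.2 °C = 25.2 − 10.5 = 14.7 DD/day.
Total K = 51 + 51 + 97 = 199 DD.
Total duration = 199 / 14.7 = 13.537 ≈ 13.5 days.

13.5 days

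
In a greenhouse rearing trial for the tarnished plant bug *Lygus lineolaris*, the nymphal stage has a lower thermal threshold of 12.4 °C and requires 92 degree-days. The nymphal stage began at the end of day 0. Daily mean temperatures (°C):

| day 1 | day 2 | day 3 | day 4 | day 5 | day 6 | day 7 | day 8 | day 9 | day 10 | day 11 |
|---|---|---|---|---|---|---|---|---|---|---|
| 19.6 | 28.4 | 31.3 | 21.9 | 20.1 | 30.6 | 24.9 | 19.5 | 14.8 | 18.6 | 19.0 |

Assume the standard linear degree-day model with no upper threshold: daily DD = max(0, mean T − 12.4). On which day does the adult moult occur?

day 8

Daily DD above 12.4 °C: 7.2, 16.0, 18.9, 9.5, 7.7, 18.2, 12.5, 7.1, 2.4, 6.2, 6.6.
Cumulative: 7.2, 23.2, 42.1, 51.6, 59.3, 77.5, 90.0, 97.1, 99.5, 105.7, 112.3.
The total first reaches 92 DD on day 8.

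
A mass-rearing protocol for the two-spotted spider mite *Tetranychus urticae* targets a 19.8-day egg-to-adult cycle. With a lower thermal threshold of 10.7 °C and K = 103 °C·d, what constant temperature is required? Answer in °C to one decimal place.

15.9 °C

Required daily accumulation = 103 / 19.8 = 5.202 DD/day.
T = T_base + 5.202 = 10.7 + 5.202 = 15.902 ≈ 15.9 °C.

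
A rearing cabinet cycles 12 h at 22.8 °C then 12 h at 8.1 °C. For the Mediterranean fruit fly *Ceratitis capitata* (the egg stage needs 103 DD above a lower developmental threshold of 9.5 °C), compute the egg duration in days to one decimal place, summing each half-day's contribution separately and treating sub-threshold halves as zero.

15.5 days

Day half: max(0, 22.8 − 9.5) × 0.5 = 13.3 × 0.5 = 6.65 DD.
Night half: max(0, 8.1 − 9.5) × 0.5 = 0.0 × 0.5 = 0.00 DD.
Per 24 h: 6.65 DD/day.
Duration = 103 / 6.65 = 15.489 ≈ 15.5 days.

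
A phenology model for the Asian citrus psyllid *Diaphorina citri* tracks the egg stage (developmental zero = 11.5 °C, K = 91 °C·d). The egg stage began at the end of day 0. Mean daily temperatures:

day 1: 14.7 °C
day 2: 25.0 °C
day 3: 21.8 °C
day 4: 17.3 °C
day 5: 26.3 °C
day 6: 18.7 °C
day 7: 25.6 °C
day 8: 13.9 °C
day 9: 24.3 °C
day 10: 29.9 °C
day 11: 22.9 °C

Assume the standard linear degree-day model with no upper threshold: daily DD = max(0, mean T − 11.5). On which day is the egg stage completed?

Daily DD above 11.5 °C: 3.2, 13.5, 10.3, 5.8, 14.8, 7.2, 14.1, 2.4, 12.8, 18.4, 11.4.
Cumulative: 3.2, 16.7, 27.0, 32.8, 47.6, 54.8, 68.9, 71.3, 84.1, 102.5, 113.9.
The total first reaches 91 DD on day 10.

day 10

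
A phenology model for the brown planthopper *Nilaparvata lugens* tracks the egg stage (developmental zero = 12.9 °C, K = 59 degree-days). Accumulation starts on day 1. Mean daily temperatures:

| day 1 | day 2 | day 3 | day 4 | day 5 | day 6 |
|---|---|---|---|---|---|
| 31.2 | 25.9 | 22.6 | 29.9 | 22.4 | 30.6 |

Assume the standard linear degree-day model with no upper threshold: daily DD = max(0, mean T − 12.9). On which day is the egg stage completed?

Daily DD above 12.9 °C: 18.3, 13.0, 9.7, 17.0, 9.5, 17.7.
Cumulative: 18.3, 31.3, 41.0, 58.0, 67.5, 85.2.
The total first reaches 59 DD on day 5.

day 5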